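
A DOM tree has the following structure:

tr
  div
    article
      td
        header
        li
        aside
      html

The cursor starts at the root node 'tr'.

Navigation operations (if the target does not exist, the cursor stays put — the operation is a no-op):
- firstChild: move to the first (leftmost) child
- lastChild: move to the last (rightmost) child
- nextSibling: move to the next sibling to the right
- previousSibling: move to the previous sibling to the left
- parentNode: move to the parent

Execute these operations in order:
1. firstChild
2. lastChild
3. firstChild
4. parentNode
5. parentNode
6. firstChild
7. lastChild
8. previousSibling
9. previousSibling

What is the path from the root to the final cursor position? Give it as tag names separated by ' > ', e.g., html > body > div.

Answer: tr > div > article > td

Derivation:
After 1 (firstChild): div
After 2 (lastChild): article
After 3 (firstChild): td
After 4 (parentNode): article
After 5 (parentNode): div
After 6 (firstChild): article
After 7 (lastChild): html
After 8 (previousSibling): td
After 9 (previousSibling): td (no-op, stayed)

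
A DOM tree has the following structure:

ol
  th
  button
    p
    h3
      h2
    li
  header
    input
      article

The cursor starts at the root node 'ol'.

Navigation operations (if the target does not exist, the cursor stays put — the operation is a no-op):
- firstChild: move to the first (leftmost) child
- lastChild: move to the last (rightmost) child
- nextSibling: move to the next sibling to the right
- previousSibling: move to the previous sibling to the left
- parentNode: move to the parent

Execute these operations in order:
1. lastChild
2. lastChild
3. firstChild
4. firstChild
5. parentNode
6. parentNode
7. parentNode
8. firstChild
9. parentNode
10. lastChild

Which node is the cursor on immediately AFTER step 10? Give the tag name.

Answer: header

Derivation:
After 1 (lastChild): header
After 2 (lastChild): input
After 3 (firstChild): article
After 4 (firstChild): article (no-op, stayed)
After 5 (parentNode): input
After 6 (parentNode): header
After 7 (parentNode): ol
After 8 (firstChild): th
After 9 (parentNode): ol
After 10 (lastChild): header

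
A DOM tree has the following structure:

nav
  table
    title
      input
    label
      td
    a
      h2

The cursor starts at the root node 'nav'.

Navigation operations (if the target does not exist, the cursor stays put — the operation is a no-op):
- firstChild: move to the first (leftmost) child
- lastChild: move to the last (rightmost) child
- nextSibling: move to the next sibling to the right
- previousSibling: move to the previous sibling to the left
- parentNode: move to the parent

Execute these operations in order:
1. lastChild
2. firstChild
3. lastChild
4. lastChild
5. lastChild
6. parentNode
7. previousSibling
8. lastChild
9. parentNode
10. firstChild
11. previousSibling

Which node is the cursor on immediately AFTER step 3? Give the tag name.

Answer: input

Derivation:
After 1 (lastChild): table
After 2 (firstChild): title
After 3 (lastChild): input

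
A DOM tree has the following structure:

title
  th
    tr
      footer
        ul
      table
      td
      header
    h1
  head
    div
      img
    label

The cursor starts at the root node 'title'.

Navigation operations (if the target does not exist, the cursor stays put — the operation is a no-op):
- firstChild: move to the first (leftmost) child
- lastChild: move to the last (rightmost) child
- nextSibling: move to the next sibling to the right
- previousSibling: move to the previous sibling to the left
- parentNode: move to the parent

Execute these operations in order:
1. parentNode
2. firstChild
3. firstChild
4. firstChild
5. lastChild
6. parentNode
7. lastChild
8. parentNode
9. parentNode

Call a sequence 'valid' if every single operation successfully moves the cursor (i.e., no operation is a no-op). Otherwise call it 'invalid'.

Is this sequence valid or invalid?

Answer: invalid

Derivation:
After 1 (parentNode): title (no-op, stayed)
After 2 (firstChild): th
After 3 (firstChild): tr
After 4 (firstChild): footer
After 5 (lastChild): ul
After 6 (parentNode): footer
After 7 (lastChild): ul
After 8 (parentNode): footer
After 9 (parentNode): tr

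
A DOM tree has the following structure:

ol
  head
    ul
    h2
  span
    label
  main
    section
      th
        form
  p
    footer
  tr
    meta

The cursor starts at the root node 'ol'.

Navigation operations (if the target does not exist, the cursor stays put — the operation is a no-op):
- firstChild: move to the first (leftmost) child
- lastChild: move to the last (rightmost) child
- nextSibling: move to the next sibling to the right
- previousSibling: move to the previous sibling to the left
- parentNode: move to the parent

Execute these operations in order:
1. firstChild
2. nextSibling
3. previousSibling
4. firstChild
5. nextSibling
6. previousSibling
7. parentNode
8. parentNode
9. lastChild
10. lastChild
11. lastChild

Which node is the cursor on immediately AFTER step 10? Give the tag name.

Answer: meta

Derivation:
After 1 (firstChild): head
After 2 (nextSibling): span
After 3 (previousSibling): head
After 4 (firstChild): ul
After 5 (nextSibling): h2
After 6 (previousSibling): ul
After 7 (parentNode): head
After 8 (parentNode): ol
After 9 (lastChild): tr
After 10 (lastChild): meta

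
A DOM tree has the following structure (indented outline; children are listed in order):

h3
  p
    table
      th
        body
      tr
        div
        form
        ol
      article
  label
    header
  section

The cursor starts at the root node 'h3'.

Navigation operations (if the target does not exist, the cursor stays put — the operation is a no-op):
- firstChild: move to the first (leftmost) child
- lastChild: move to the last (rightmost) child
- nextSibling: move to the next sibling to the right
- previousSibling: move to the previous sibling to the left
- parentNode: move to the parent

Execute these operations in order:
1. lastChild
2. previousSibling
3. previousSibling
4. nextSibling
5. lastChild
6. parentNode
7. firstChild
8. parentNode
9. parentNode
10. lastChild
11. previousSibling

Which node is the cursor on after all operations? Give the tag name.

Answer: label

Derivation:
After 1 (lastChild): section
After 2 (previousSibling): label
After 3 (previousSibling): p
After 4 (nextSibling): label
After 5 (lastChild): header
After 6 (parentNode): label
After 7 (firstChild): header
After 8 (parentNode): label
After 9 (parentNode): h3
After 10 (lastChild): section
After 11 (previousSibling): label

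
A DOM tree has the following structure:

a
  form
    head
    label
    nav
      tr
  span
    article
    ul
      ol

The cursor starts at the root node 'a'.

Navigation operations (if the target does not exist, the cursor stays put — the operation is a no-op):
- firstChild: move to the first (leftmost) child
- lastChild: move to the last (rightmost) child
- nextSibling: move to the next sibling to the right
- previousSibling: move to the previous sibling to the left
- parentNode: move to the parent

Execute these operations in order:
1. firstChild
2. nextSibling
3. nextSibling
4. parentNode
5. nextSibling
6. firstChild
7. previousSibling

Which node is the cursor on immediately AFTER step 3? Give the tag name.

After 1 (firstChild): form
After 2 (nextSibling): span
After 3 (nextSibling): span (no-op, stayed)

Answer: span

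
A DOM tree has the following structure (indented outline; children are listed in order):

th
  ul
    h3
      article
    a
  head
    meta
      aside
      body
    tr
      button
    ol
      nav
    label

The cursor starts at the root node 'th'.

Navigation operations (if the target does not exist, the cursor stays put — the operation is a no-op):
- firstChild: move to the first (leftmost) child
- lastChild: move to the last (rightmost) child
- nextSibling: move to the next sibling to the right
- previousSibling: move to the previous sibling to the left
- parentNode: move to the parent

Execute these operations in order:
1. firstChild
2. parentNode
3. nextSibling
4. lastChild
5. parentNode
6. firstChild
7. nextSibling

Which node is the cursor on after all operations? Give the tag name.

Answer: head

Derivation:
After 1 (firstChild): ul
After 2 (parentNode): th
After 3 (nextSibling): th (no-op, stayed)
After 4 (lastChild): head
After 5 (parentNode): th
After 6 (firstChild): ul
After 7 (nextSibling): head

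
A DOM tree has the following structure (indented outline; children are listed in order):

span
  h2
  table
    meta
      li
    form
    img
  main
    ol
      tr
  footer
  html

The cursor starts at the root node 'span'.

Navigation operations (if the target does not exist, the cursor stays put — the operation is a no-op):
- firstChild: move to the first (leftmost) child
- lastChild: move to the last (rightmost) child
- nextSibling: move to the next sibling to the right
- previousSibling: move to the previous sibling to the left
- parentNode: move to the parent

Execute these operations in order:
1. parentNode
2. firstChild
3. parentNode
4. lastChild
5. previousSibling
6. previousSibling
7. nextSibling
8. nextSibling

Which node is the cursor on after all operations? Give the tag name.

After 1 (parentNode): span (no-op, stayed)
After 2 (firstChild): h2
After 3 (parentNode): span
After 4 (lastChild): html
After 5 (previousSibling): footer
After 6 (previousSibling): main
After 7 (nextSibling): footer
After 8 (nextSibling): html

Answer: html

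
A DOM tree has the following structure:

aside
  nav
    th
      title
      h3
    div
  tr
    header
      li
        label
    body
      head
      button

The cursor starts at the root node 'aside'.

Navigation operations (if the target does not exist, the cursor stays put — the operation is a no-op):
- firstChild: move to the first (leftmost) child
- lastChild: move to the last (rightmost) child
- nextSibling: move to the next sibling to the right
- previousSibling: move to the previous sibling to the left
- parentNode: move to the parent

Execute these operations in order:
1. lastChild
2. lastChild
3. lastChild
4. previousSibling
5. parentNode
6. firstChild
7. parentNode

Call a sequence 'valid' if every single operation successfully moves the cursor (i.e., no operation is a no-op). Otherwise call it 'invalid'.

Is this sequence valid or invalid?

After 1 (lastChild): tr
After 2 (lastChild): body
After 3 (lastChild): button
After 4 (previousSibling): head
After 5 (parentNode): body
After 6 (firstChild): head
After 7 (parentNode): body

Answer: valid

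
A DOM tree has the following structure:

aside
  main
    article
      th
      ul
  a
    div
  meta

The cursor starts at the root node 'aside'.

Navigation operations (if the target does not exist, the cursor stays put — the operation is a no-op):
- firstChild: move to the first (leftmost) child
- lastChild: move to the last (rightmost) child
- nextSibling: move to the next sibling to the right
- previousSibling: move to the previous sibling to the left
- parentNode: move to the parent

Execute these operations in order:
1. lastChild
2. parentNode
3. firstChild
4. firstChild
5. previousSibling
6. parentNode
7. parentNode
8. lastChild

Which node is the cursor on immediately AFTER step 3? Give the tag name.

After 1 (lastChild): meta
After 2 (parentNode): aside
After 3 (firstChild): main

Answer: main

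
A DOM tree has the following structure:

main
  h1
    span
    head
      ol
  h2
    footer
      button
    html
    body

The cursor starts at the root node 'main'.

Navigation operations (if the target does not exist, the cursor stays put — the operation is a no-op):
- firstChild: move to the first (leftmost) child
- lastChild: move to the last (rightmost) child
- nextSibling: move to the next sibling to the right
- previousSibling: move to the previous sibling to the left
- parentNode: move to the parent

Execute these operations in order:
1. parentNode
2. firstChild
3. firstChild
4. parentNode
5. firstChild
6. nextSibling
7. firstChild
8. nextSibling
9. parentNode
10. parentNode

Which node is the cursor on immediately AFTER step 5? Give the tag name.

After 1 (parentNode): main (no-op, stayed)
After 2 (firstChild): h1
After 3 (firstChild): span
After 4 (parentNode): h1
After 5 (firstChild): span

Answer: span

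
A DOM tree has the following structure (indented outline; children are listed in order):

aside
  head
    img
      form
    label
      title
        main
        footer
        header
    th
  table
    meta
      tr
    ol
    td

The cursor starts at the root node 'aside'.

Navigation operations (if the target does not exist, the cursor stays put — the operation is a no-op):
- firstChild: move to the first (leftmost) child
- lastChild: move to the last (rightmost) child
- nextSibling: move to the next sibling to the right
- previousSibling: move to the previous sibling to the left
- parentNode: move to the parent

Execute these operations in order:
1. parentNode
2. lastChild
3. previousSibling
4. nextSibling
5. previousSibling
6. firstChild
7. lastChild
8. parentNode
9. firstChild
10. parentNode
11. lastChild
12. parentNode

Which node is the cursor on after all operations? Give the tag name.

Answer: img

Derivation:
After 1 (parentNode): aside (no-op, stayed)
After 2 (lastChild): table
After 3 (previousSibling): head
After 4 (nextSibling): table
After 5 (previousSibling): head
After 6 (firstChild): img
After 7 (lastChild): form
After 8 (parentNode): img
After 9 (firstChild): form
After 10 (parentNode): img
After 11 (lastChild): form
After 12 (parentNode): img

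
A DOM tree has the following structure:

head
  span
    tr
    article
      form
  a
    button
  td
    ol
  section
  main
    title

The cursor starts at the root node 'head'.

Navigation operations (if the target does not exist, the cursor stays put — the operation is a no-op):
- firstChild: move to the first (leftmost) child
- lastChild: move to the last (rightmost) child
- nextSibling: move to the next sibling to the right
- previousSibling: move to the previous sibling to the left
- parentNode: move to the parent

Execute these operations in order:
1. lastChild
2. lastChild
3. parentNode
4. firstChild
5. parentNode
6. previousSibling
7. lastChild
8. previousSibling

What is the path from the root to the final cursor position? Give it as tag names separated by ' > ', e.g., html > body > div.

Answer: head > td

Derivation:
After 1 (lastChild): main
After 2 (lastChild): title
After 3 (parentNode): main
After 4 (firstChild): title
After 5 (parentNode): main
After 6 (previousSibling): section
After 7 (lastChild): section (no-op, stayed)
After 8 (previousSibling): td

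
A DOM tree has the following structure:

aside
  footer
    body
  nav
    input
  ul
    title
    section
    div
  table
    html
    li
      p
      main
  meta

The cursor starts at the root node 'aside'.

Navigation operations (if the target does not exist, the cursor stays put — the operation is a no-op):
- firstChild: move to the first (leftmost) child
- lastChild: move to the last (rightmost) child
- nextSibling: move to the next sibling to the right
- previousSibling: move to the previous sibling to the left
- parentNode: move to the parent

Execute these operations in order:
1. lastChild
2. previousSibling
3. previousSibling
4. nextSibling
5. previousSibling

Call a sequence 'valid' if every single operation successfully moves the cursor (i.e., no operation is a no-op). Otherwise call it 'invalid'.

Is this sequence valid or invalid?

Answer: valid

Derivation:
After 1 (lastChild): meta
After 2 (previousSibling): table
After 3 (previousSibling): ul
After 4 (nextSibling): table
After 5 (previousSibling): ul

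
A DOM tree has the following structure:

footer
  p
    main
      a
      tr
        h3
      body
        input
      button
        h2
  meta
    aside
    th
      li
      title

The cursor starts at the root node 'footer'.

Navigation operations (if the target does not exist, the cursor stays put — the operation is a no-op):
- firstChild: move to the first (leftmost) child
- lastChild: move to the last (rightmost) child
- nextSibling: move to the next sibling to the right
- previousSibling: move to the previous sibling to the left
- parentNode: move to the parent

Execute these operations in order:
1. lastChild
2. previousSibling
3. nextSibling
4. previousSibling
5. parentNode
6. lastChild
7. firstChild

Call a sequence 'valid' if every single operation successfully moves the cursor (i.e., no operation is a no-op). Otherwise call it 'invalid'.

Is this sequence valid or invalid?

After 1 (lastChild): meta
After 2 (previousSibling): p
After 3 (nextSibling): meta
After 4 (previousSibling): p
After 5 (parentNode): footer
After 6 (lastChild): meta
After 7 (firstChild): aside

Answer: valid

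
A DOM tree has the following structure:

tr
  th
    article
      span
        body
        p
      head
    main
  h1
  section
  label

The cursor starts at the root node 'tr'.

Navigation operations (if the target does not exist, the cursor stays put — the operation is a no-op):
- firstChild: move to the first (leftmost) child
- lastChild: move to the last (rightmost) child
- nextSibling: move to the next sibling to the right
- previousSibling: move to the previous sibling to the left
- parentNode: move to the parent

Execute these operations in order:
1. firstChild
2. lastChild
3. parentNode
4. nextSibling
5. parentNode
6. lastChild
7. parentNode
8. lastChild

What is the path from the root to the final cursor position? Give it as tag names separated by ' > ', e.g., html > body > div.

Answer: tr > label

Derivation:
After 1 (firstChild): th
After 2 (lastChild): main
After 3 (parentNode): th
After 4 (nextSibling): h1
After 5 (parentNode): tr
After 6 (lastChild): label
After 7 (parentNode): tr
After 8 (lastChild): label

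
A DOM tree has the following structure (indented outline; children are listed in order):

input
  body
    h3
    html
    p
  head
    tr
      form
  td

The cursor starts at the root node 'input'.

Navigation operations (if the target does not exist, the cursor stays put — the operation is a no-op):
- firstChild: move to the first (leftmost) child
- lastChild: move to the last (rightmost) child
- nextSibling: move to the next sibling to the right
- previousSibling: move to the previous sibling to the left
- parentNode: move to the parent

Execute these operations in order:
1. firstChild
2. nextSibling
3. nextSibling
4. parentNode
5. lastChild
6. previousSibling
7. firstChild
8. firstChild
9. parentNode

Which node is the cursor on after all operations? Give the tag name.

Answer: tr

Derivation:
After 1 (firstChild): body
After 2 (nextSibling): head
After 3 (nextSibling): td
After 4 (parentNode): input
After 5 (lastChild): td
After 6 (previousSibling): head
After 7 (firstChild): tr
After 8 (firstChild): form
After 9 (parentNode): tr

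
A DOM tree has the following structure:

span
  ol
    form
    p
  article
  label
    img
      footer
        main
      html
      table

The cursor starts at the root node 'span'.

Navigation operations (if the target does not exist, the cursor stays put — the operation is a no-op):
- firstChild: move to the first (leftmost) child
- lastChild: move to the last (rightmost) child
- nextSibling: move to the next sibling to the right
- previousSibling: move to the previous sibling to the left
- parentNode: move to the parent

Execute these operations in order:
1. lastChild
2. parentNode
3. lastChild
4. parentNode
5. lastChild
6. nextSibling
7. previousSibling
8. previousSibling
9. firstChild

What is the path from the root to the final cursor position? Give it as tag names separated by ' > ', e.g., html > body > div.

After 1 (lastChild): label
After 2 (parentNode): span
After 3 (lastChild): label
After 4 (parentNode): span
After 5 (lastChild): label
After 6 (nextSibling): label (no-op, stayed)
After 7 (previousSibling): article
After 8 (previousSibling): ol
After 9 (firstChild): form

Answer: span > ol > form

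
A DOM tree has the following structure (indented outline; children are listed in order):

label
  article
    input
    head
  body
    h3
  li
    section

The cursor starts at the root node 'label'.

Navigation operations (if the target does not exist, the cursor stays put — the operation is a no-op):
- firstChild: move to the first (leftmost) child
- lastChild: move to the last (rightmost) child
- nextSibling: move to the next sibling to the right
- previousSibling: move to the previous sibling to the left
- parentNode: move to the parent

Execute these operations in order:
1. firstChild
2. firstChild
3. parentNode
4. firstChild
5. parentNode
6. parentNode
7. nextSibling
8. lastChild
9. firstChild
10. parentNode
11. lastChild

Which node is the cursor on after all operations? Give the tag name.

Answer: section

Derivation:
After 1 (firstChild): article
After 2 (firstChild): input
After 3 (parentNode): article
After 4 (firstChild): input
After 5 (parentNode): article
After 6 (parentNode): label
After 7 (nextSibling): label (no-op, stayed)
After 8 (lastChild): li
After 9 (firstChild): section
After 10 (parentNode): li
After 11 (lastChild): section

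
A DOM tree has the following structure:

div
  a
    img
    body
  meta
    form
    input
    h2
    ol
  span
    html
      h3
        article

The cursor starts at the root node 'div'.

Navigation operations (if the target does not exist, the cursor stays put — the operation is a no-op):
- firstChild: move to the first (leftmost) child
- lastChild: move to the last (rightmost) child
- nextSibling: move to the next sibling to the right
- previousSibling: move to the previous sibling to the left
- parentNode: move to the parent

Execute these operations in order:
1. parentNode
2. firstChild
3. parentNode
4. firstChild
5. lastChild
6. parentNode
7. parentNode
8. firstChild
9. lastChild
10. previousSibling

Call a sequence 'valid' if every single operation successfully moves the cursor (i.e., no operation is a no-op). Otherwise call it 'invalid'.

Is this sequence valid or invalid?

After 1 (parentNode): div (no-op, stayed)
After 2 (firstChild): a
After 3 (parentNode): div
After 4 (firstChild): a
After 5 (lastChild): body
After 6 (parentNode): a
After 7 (parentNode): div
After 8 (firstChild): a
After 9 (lastChild): body
After 10 (previousSibling): img

Answer: invalid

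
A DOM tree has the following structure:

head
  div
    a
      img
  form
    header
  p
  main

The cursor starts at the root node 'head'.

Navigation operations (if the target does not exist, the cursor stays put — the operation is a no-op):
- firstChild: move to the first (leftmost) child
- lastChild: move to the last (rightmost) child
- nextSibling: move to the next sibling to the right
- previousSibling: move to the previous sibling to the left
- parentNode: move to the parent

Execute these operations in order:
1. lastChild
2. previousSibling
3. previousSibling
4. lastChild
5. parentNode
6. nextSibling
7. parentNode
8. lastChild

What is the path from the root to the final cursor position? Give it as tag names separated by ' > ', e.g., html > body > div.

Answer: head > main

Derivation:
After 1 (lastChild): main
After 2 (previousSibling): p
After 3 (previousSibling): form
After 4 (lastChild): header
After 5 (parentNode): form
After 6 (nextSibling): p
After 7 (parentNode): head
After 8 (lastChild): main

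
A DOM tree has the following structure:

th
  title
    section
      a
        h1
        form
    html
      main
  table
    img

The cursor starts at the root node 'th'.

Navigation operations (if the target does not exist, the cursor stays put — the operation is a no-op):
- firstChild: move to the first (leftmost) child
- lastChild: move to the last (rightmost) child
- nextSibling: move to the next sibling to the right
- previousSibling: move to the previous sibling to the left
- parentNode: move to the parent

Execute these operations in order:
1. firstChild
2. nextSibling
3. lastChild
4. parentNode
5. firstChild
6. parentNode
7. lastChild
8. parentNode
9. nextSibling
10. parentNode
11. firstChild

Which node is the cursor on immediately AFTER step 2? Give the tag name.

After 1 (firstChild): title
After 2 (nextSibling): table

Answer: table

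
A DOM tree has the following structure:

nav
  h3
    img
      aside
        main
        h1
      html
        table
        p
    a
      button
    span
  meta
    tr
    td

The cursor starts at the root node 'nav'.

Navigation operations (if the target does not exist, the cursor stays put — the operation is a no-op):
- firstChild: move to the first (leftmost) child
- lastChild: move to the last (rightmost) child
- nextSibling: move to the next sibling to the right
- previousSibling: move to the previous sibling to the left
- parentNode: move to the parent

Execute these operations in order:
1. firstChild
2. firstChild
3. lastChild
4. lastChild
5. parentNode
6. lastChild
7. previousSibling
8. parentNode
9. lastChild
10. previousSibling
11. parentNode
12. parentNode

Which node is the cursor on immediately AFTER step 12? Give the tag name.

After 1 (firstChild): h3
After 2 (firstChild): img
After 3 (lastChild): html
After 4 (lastChild): p
After 5 (parentNode): html
After 6 (lastChild): p
After 7 (previousSibling): table
After 8 (parentNode): html
After 9 (lastChild): p
After 10 (previousSibling): table
After 11 (parentNode): html
After 12 (parentNode): img

Answer: img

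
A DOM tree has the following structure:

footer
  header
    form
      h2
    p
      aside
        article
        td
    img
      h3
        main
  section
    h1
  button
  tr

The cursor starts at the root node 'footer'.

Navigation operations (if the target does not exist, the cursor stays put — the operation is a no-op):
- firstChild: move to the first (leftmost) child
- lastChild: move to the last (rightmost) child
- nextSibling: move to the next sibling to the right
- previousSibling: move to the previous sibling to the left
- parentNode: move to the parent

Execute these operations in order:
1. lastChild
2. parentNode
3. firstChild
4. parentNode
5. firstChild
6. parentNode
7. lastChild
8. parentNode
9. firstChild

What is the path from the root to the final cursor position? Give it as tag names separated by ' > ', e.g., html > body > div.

After 1 (lastChild): tr
After 2 (parentNode): footer
After 3 (firstChild): header
After 4 (parentNode): footer
After 5 (firstChild): header
After 6 (parentNode): footer
After 7 (lastChild): tr
After 8 (parentNode): footer
After 9 (firstChild): header

Answer: footer > header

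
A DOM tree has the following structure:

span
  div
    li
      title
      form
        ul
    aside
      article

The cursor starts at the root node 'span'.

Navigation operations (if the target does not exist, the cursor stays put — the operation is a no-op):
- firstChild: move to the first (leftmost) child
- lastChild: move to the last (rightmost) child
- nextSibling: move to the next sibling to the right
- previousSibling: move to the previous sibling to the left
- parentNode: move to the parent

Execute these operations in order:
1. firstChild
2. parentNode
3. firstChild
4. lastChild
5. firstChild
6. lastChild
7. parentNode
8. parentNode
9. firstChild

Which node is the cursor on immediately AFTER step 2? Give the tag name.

After 1 (firstChild): div
After 2 (parentNode): span

Answer: span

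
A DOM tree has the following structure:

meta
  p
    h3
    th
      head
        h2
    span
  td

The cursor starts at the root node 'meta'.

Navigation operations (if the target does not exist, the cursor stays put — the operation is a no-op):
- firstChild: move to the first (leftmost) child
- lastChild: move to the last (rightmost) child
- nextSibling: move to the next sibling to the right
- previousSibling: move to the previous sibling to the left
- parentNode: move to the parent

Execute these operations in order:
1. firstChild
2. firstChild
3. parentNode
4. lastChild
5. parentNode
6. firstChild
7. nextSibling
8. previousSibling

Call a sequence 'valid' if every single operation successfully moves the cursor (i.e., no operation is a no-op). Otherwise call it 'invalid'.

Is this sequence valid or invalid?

After 1 (firstChild): p
After 2 (firstChild): h3
After 3 (parentNode): p
After 4 (lastChild): span
After 5 (parentNode): p
After 6 (firstChild): h3
After 7 (nextSibling): th
After 8 (previousSibling): h3

Answer: valid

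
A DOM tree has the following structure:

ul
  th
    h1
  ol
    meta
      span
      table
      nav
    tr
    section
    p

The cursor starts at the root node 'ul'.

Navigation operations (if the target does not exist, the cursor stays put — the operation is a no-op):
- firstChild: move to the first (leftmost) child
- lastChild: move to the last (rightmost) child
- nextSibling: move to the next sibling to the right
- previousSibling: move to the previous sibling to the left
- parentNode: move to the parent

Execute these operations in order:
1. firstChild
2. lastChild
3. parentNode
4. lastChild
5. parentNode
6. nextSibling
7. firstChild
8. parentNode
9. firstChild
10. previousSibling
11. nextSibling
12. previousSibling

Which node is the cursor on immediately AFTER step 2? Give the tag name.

After 1 (firstChild): th
After 2 (lastChild): h1

Answer: h1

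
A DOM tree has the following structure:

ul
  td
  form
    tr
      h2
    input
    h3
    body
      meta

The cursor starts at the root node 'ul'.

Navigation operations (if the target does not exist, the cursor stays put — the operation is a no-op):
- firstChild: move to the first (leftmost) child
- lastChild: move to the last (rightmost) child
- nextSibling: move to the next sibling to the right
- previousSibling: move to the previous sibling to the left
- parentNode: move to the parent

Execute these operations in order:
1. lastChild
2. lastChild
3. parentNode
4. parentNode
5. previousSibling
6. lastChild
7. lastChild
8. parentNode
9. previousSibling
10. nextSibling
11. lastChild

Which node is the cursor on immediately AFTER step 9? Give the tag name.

Answer: td

Derivation:
After 1 (lastChild): form
After 2 (lastChild): body
After 3 (parentNode): form
After 4 (parentNode): ul
After 5 (previousSibling): ul (no-op, stayed)
After 6 (lastChild): form
After 7 (lastChild): body
After 8 (parentNode): form
After 9 (previousSibling): td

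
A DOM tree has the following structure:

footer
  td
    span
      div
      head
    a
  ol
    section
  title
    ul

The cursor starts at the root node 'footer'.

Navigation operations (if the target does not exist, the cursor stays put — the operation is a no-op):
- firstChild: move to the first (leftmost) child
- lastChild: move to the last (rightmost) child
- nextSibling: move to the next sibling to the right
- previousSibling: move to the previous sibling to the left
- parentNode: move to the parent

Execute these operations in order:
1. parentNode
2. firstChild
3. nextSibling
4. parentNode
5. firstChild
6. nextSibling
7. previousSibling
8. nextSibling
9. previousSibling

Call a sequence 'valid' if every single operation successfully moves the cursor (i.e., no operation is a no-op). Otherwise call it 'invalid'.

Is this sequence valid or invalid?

Answer: invalid

Derivation:
After 1 (parentNode): footer (no-op, stayed)
After 2 (firstChild): td
After 3 (nextSibling): ol
After 4 (parentNode): footer
After 5 (firstChild): td
After 6 (nextSibling): ol
After 7 (previousSibling): td
After 8 (nextSibling): ol
After 9 (previousSibling): td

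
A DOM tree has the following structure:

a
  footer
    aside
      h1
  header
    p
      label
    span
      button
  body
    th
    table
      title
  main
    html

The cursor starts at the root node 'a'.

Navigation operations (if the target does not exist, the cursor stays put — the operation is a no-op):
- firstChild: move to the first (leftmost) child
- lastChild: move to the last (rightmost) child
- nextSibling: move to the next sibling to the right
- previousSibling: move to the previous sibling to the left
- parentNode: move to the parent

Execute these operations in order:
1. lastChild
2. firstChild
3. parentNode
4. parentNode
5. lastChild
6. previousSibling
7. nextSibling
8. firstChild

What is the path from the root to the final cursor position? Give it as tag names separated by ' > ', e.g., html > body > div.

After 1 (lastChild): main
After 2 (firstChild): html
After 3 (parentNode): main
After 4 (parentNode): a
After 5 (lastChild): main
After 6 (previousSibling): body
After 7 (nextSibling): main
After 8 (firstChild): html

Answer: a > main > html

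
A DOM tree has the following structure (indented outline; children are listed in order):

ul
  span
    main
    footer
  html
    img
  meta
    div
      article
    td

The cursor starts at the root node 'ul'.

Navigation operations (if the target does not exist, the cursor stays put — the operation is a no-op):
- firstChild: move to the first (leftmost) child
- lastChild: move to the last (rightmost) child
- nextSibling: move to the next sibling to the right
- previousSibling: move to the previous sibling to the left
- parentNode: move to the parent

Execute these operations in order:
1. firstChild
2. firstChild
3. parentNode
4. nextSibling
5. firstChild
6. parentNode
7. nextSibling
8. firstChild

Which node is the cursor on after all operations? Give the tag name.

Answer: div

Derivation:
After 1 (firstChild): span
After 2 (firstChild): main
After 3 (parentNode): span
After 4 (nextSibling): html
After 5 (firstChild): img
After 6 (parentNode): html
After 7 (nextSibling): meta
After 8 (firstChild): div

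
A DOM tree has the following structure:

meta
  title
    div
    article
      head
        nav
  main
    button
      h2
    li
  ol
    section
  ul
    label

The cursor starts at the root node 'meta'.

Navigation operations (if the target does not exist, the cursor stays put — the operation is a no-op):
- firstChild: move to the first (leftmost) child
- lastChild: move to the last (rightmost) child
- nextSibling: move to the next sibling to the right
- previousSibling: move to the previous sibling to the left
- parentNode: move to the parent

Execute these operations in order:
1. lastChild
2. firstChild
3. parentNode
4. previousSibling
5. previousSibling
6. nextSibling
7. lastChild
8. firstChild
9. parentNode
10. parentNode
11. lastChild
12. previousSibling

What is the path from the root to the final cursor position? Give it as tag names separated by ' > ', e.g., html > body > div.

After 1 (lastChild): ul
After 2 (firstChild): label
After 3 (parentNode): ul
After 4 (previousSibling): ol
After 5 (previousSibling): main
After 6 (nextSibling): ol
After 7 (lastChild): section
After 8 (firstChild): section (no-op, stayed)
After 9 (parentNode): ol
After 10 (parentNode): meta
After 11 (lastChild): ul
After 12 (previousSibling): ol

Answer: meta > ol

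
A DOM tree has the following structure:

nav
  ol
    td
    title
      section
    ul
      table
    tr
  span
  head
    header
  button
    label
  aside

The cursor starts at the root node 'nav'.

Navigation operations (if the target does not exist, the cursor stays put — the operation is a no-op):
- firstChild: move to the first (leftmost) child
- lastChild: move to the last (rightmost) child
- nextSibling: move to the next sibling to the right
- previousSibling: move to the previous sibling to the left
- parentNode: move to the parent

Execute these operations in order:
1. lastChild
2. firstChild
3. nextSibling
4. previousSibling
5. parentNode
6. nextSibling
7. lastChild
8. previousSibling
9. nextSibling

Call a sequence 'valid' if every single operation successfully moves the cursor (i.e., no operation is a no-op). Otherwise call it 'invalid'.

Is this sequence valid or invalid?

Answer: invalid

Derivation:
After 1 (lastChild): aside
After 2 (firstChild): aside (no-op, stayed)
After 3 (nextSibling): aside (no-op, stayed)
After 4 (previousSibling): button
After 5 (parentNode): nav
After 6 (nextSibling): nav (no-op, stayed)
After 7 (lastChild): aside
After 8 (previousSibling): button
After 9 (nextSibling): aside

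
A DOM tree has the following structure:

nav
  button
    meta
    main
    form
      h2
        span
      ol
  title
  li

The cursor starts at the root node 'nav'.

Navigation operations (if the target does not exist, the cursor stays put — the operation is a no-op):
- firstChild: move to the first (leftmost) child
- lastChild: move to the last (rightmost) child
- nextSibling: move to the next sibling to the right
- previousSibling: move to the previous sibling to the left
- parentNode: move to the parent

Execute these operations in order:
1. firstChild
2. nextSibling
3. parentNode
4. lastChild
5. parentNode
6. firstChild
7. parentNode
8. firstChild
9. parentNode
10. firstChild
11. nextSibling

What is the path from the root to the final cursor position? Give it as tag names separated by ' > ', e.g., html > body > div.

After 1 (firstChild): button
After 2 (nextSibling): title
After 3 (parentNode): nav
After 4 (lastChild): li
After 5 (parentNode): nav
After 6 (firstChild): button
After 7 (parentNode): nav
After 8 (firstChild): button
After 9 (parentNode): nav
After 10 (firstChild): button
After 11 (nextSibling): title

Answer: nav > title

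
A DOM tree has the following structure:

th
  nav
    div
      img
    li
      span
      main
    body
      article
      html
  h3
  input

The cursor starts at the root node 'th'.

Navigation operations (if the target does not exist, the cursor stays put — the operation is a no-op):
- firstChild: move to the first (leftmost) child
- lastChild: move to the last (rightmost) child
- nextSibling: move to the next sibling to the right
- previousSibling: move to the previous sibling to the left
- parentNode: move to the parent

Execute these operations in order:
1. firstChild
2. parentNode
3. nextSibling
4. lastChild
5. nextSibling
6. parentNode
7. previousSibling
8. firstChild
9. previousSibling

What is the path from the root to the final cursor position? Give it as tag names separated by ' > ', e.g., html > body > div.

After 1 (firstChild): nav
After 2 (parentNode): th
After 3 (nextSibling): th (no-op, stayed)
After 4 (lastChild): input
After 5 (nextSibling): input (no-op, stayed)
After 6 (parentNode): th
After 7 (previousSibling): th (no-op, stayed)
After 8 (firstChild): nav
After 9 (previousSibling): nav (no-op, stayed)

Answer: th > nav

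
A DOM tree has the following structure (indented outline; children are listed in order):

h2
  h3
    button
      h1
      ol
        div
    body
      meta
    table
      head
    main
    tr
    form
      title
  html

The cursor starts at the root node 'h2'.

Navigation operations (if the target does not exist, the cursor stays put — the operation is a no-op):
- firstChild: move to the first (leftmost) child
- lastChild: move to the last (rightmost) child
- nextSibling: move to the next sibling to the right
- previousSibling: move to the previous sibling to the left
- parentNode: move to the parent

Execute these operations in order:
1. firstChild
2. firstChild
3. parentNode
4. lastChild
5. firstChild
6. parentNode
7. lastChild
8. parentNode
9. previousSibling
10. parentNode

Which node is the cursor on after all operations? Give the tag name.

Answer: h3

Derivation:
After 1 (firstChild): h3
After 2 (firstChild): button
After 3 (parentNode): h3
After 4 (lastChild): form
After 5 (firstChild): title
After 6 (parentNode): form
After 7 (lastChild): title
After 8 (parentNode): form
After 9 (previousSibling): tr
After 10 (parentNode): h3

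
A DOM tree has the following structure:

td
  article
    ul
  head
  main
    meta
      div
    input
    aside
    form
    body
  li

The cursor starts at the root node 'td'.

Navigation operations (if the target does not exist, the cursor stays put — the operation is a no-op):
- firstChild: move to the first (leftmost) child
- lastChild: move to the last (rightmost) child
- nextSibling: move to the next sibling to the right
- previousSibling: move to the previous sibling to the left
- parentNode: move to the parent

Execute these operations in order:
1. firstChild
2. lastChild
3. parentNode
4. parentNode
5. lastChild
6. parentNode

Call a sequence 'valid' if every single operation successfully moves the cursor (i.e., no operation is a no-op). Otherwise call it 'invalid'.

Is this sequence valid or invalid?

After 1 (firstChild): article
After 2 (lastChild): ul
After 3 (parentNode): article
After 4 (parentNode): td
After 5 (lastChild): li
After 6 (parentNode): td

Answer: valid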